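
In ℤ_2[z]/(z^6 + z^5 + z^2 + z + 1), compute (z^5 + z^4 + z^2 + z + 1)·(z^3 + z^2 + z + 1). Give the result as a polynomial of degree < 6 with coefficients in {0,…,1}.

z^3

Multiply in ℤ_2[z]: (z^5 + z^4 + z^2 + z + 1)·(z^3 + z^2 + z + 1) = z^8 + z^5 + z^4 + z^3 + z^2 + 1.
Reduce using z^6 ≡ z^5 + z^2 + z + 1 (mod z^6 + z^5 + z^2 + z + 1).
Reduced: z^3.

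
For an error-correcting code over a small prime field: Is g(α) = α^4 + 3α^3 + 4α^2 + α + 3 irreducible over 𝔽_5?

Check for roots in 𝔽_5: g(0) = 3; g(1) = 2; g(2) = 1; g(3) = 4; g(4) = 4.
No roots, so no linear factors.
Degree-2 irreducible divisors: test the 10 monic irreducibles of degree 2 over GF(5).
None of them divide g (all give nonzero remainder).
No irreducible factor of degree ≤ 2 exists, so g is irreducible over GF(5).

Yes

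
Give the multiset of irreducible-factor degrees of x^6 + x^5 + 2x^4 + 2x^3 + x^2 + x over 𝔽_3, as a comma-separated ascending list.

Write h(x) = x^6 + x^5 + 2x^4 + 2x^3 + x^2 + x.
Roots in 𝔽_3: h(0) = 0 → root; h(1) = 2; h(2) = 0 → root.
Linear factors from roots: (x), (x + 1).
Complete factorization: h(x) = (x)·(x + 1)·(x^2 + 1)^2.
Factor degrees with multiplicity: 1 + 1 + 2 + 2 = 6.

1, 1, 2, 2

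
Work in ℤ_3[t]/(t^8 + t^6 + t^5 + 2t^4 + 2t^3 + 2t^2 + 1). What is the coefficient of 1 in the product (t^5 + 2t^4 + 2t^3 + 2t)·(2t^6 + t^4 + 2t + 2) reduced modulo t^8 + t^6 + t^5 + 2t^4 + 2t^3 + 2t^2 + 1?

Multiply in ℤ_3[t]: (t^5 + 2t^4 + 2t^3 + 2t)·(2t^6 + t^4 + 2t + 2) = 2t^11 + t^10 + 2t^9 + 2t^8 + 2t^6 + 2t^5 + 2t^4 + t^3 + t^2 + t.
Reduce using t^8 ≡ 2t^6 + 2t^5 + t^4 + t^3 + t^2 + 2 (mod t^8 + t^6 + t^5 + 2t^4 + 2t^3 + 2t^2 + 1).
Reduced: t^7 + 2t^4 + t^3 + 2t^2 + t + 1.

1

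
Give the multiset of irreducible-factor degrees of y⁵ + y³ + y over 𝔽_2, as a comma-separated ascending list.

1, 2, 2

Write f(y) = y⁵ + y³ + y.
Roots in 𝔽_2: f(0) = 0 → root; f(1) = 1.
Linear factors from roots: (y).
Complete factorization: f(y) = (y)·(y² + y + 1)^2.
Factor degrees with multiplicity: 1 + 2 + 2 = 5.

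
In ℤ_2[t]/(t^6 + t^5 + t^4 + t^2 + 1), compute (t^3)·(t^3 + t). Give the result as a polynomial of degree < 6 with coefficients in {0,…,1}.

Multiply in ℤ_2[t]: (t^3)·(t^3 + t) = t^6 + t^4.
Reduce using t^6 ≡ t^5 + t^4 + t^2 + 1 (mod t^6 + t^5 + t^4 + t^2 + 1).
Reduced: t^5 + t^2 + 1.

t^5 + t^2 + 1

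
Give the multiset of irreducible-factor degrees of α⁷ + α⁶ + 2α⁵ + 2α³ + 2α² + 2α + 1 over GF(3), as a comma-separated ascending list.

Write h(α) = α⁷ + α⁶ + 2α⁵ + 2α³ + 2α² + 2α + 1.
Roots in GF(3): h(0) = 1; h(1) = 2; h(2) = 0 → root.
Linear factors from roots: (α + 1).
Complete factorization: h(α) = (α + 1)^3·(α² + 2α + 2)^2.
Factor degrees with multiplicity: 1 + 1 + 1 + 2 + 2 = 7.

1, 1, 1, 2, 2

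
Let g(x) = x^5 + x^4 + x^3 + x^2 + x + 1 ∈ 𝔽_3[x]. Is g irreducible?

Check for roots in 𝔽_3: g(0) = 1; g(1) = 0 → root; g(2) = 0 → root.
g(1) = 0, so (x − 1) divides g(x); g is reducible.

No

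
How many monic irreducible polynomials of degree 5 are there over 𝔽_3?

The number of monic irreducibles of degree 5 over GF(3) is (1/5)·Σ_{d∣5} μ(5/d) 3^d.
Divisors of 5: 1, 5; μ(5/d) for each: -1, 1.
Σ = − 3^1 + 3^5 = 240.
N = 240/5 = 48.

48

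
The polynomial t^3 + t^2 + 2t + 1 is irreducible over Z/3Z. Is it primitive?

Write f(t) = t^3 + t^2 + 2t + 1.
|GF(3^3)^×| = 3^3 − 1 = 26. Prime factorization: 26 = 2·13.
f is primitive ⇔ t has order 26 in GF(3)[t]/(f), i.e. t^(26/q) ≠ 1 for each prime q | 26.
t^(13) mod f = 2.
t^(2) mod f = t^2.
None equal 1, so t has full order 26; f is primitive.

Yes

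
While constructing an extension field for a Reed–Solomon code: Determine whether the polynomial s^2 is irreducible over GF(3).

No

Write f(s) = s^2.
Check for roots in GF(3): f(0) = 0 → root; f(1) = 1; f(2) = 1.
f(0) = 0, so (s) divides f(s); f is reducible.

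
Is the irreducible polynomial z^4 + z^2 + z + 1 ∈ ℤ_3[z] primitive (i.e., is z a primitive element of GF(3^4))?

No

Write f(z) = z^4 + z^2 + z + 1.
|GF(3^4)^×| = 3^4 − 1 = 80. Prime factorization: 80 = 2^4·5.
f is primitive ⇔ z has order 80 in GF(3)[z]/(f), i.e. z^(80/q) ≠ 1 for each prime q | 80.
z^(40) mod f = 1
z^(16) mod f = z^3 + 2.
Since z^(40) = 1, the order of z divides 40 < 80; not primitive.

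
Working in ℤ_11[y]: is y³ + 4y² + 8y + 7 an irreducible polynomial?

Write f(y) = y³ + 4y² + 8y + 7.
Check each element of ℤ_11 for a root: f(0)=7, f(1)=9, f(2)=3, f(3)=6, f(4)=2, f(5)=8, f(6)=8, f(7)=8, f(8)=3, f(9)=10, f(10)=2.
No roots. A degree-3 polynomial over a field with no linear factor is irreducible.

Yes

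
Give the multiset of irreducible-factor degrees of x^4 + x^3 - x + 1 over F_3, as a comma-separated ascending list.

4

Write h(x) = x^4 + x^3 - x + 1.
Roots in F_3: h(0) = 1; h(1) = 2; h(2) = 2.
Complete factorization: h(x) = (x^4 + x^3 - x + 1).
Factor degrees with multiplicity: 4 = 4.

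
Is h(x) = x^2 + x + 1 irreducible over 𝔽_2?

Check for roots in 𝔽_2: h(0) = 1; h(1) = 1.
No roots. A degree-2 polynomial over a field with no linear factor is irreducible.

Yes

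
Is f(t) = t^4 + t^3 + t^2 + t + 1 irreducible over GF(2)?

Check for roots in GF(2): f(0) = 1; f(1) = 1.
No roots, so no linear factors.
Monic irreducibles of degree 2 over GF(2): t^2 + t + 1.
None of them divide f (all give nonzero remainder).
No irreducible factor of degree ≤ 2 exists, so f is irreducible over GF(2).

Yes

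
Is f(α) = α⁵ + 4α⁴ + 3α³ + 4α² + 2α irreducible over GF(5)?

Check for roots in GF(5): f(0) = 0 → root; f(1) = 4; f(2) = 0 → root; f(3) = 0 → root; f(4) = 2.
f(0) = 0, so (α) divides f(α); f is reducible.

No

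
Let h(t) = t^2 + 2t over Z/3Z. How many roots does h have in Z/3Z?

Evaluate at each of the 3 elements of Z/3Z:
h(0) = 0 → root; h(1) = 0 → root; h(2) = 2.
Roots: {0, 1}.

2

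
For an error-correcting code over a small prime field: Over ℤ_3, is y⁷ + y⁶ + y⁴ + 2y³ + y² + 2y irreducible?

No

Write P(y) = y⁷ + y⁶ + y⁴ + 2y³ + y² + 2y.
Check for roots in ℤ_3: P(0) = 0 → root; P(1) = 2; P(2) = 1.
P(0) = 0, so (y) divides P(y); P is reducible.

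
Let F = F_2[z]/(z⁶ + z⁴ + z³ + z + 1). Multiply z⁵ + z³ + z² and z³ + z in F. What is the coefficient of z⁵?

0

Multiply in F_2[z]: (z⁵ + z³ + z²)·(z³ + z) = z⁸ + z⁵ + z⁴ + z³.
Reduce using z⁶ ≡ z⁴ + z³ + z + 1 (mod z⁶ + z⁴ + z³ + z + 1).
Reduced: z³ + z² + z + 1.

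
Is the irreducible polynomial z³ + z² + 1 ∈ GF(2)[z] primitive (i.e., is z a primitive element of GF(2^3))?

Yes

Write f(z) = z³ + z² + 1.
|GF(2^3)^×| = 2^3 − 1 = 7. Prime factorization: 7 = 7.
f is primitive ⇔ z has order 7 in GF(2)[z]/(f), i.e. z^(7/q) ≠ 1 for each prime q | 7.
z^(1) mod f = z.
None equal 1, so z has full order 7; f is primitive.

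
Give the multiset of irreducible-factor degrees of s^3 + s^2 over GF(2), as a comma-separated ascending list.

Write h(s) = s^3 + s^2.
Roots in GF(2): h(0) = 0 → root; h(1) = 0 → root.
Linear factors from roots: (s), (s + 1).
Complete factorization: h(s) = (s + 1)·(s)^2.
Factor degrees with multiplicity: 1 + 1 + 1 = 3.

1, 1, 1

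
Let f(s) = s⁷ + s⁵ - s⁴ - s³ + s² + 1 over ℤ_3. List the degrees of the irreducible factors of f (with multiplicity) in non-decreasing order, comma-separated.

1, 3, 3

Roots in ℤ_3: f(0) = 1; f(1) = 2; f(2) = 0 → root.
Linear factors from roots: (s + 1).
Complete factorization: f(s) = (s + 1)·(s³ - s + 1)·(s³ - s² + 1).
Factor degrees with multiplicity: 1 + 3 + 3 = 7.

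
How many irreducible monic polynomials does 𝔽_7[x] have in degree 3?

Gauss's count: N_{7}(3) = (1/3) Σ_{d|3} μ(3/d)·7^d.
Divisors of 3: 1, 3; μ(3/d) for each: -1, 1.
Σ = − 7^1 + 7^3 = 336.
N = 336/3 = 112.

112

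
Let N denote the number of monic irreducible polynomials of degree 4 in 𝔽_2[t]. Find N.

x^(2^4) − x is the product of all monic irreducibles of degree dividing 4; Möbius inversion gives N = (1/4) Σ μ(4/d)·2^d.
Divisors of 4: 1, 2, 4; μ(4/d) for each: 0, -1, 1.
Σ = − 2^2 + 2^4 = 12.
N = 12/4 = 3.

3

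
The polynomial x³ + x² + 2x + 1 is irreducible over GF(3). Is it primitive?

Write f(x) = x³ + x² + 2x + 1.
|GF(3^3)^×| = 3^3 − 1 = 26. Prime factorization: 26 = 2·13.
f is primitive ⇔ x has order 26 in GF(3)[x]/(f), i.e. x^(26/q) ≠ 1 for each prime q | 26.
x^(13) mod f = 2.
x^(2) mod f = x².
None equal 1, so x has full order 26; f is primitive.

Yes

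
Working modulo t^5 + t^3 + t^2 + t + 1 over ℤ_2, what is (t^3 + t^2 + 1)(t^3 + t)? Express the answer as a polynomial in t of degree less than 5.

t + 1

Multiply in ℤ_2[t]: (t^3 + t^2 + 1)·(t^3 + t) = t^6 + t^5 + t^4 + t.
Reduce using t^5 ≡ t^3 + t^2 + t + 1 (mod t^5 + t^3 + t^2 + t + 1).
Reduced: t + 1.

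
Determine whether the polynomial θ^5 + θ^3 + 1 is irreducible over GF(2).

Write P(θ) = θ^5 + θ^3 + 1.
Check for roots in GF(2): P(0) = 1; P(1) = 1.
No roots, so no linear factors.
Monic irreducibles of degree 2 over GF(2): θ^2 + θ + 1.
None of them divide P (all give nonzero remainder).
No irreducible factor of degree ≤ 2 exists, so P is irreducible over GF(2).

Yes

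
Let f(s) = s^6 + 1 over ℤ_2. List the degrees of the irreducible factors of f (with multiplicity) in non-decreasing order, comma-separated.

1, 1, 2, 2

Roots in ℤ_2: f(0) = 1; f(1) = 0 → root.
Linear factors from roots: (s + 1).
Complete factorization: f(s) = (s + 1)^2·(s^2 + s + 1)^2.
Factor degrees with multiplicity: 1 + 1 + 2 + 2 = 6.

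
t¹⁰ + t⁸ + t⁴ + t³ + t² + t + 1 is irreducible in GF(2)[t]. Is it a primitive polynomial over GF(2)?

Write f(t) = t¹⁰ + t⁸ + t⁴ + t³ + t² + t + 1.
|GF(2^10)^×| = 2^10 − 1 = 1023. Prime factorization: 1023 = 3·11·31.
f is primitive ⇔ t has order 1023 in GF(2)[t]/(f), i.e. t^(1023/q) ≠ 1 for each prime q | 1023.
t^(341) mod f = 1
t^(93) mod f = t⁹ + t⁸ + t⁷ + t⁶ + t⁵.
t^(33) mod f = t⁸ + t⁶ + t⁵ + t² + 1.
Since t^(341) = 1, the order of t divides 341 < 1023; not primitive.

No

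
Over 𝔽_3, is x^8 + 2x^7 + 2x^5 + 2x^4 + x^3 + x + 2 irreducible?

Write g(x) = x^8 + 2x^7 + 2x^5 + 2x^4 + x^3 + x + 2.
Check for roots in 𝔽_3: g(0) = 2; g(1) = 2; g(2) = 2.
No roots, so no linear factors.
Monic irreducibles of degree 2 over GF(3): x^2 + 1, x^2 + x + 2, x^2 + 2x + 2.
x^2 + 2x + 2 divides g: g(x) = (x^2 + 2x + 2)·(x^6 + x^4 + x + 1).

No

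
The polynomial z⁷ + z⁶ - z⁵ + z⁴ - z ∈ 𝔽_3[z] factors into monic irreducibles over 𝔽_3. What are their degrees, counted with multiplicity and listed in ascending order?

1, 1, 1, 2, 2

Write h(z) = z⁷ + z⁶ - z⁵ + z⁴ - z.
Roots in 𝔽_3: h(0) = 0 → root; h(1) = 1; h(2) = 0 → root.
Linear factors from roots: (z), (z + 1).
Complete factorization: h(z) = (z)·(z + 1)^2·(z² + 1)·(z² - z - 1).
Factor degrees with multiplicity: 1 + 1 + 1 + 2 + 2 = 7.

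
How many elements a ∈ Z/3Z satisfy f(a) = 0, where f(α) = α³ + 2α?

3

Evaluate at each of the 3 elements of Z/3Z:
f(0) = 0 → root; f(1) = 0 → root; f(2) = 0 → root.
Roots: {0, 1, 2}.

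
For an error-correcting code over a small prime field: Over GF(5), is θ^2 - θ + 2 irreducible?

Yes

Write m(θ) = θ^2 - θ + 2.
Check for roots in GF(5): m(0) = 2; m(1) = 2; m(2) = 4; m(3) = 3; m(4) = 4.
No roots. A degree-2 polynomial over a field with no linear factor is irreducible.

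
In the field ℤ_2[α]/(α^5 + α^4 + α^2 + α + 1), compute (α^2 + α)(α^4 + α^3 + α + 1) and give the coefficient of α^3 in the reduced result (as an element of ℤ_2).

0

Multiply in ℤ_2[α]: (α^2 + α)·(α^4 + α^3 + α + 1) = α^6 + α^4 + α^3 + α.
Reduce using α^5 ≡ α^4 + α^2 + α + 1 (mod α^5 + α^4 + α^2 + α + 1).
Reduced: α + 1.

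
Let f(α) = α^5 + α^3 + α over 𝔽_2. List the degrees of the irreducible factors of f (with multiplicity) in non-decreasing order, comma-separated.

1, 2, 2

Roots in 𝔽_2: f(0) = 0 → root; f(1) = 1.
Linear factors from roots: (α).
Complete factorization: f(α) = (α)·(α^2 + α + 1)^2.
Factor degrees with multiplicity: 1 + 2 + 2 = 5.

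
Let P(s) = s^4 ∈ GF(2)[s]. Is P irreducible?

No

Check for roots in GF(2): P(0) = 0 → root; P(1) = 1.
P(0) = 0, so (s) divides P(s); P is reducible.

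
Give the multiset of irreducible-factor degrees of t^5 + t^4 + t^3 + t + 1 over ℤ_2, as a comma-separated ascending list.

Write f(t) = t^5 + t^4 + t^3 + t + 1.
Roots in ℤ_2: f(0) = 1; f(1) = 1.
Complete factorization: f(t) = (t^5 + t^4 + t^3 + t + 1).
Factor degrees with multiplicity: 5 = 5.

5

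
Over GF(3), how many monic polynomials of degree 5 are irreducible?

By the necklace-counting formula, N_3(5) = (1/5) Σ_{d|5} μ(5/d)·3^d.
Divisors of 5: 1, 5; μ(5/d) for each: -1, 1.
Σ = − 3^1 + 3^5 = 240.
N = 240/5 = 48.

48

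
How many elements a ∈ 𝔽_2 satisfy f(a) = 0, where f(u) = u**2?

1

Evaluate at each of the 2 elements of 𝔽_2:
f(0) = 0 → root; f(1) = 1.
Roots: {0}.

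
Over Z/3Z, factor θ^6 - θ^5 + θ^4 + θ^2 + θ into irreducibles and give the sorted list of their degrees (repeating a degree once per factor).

1, 1, 1, 3

Write f(θ) = θ^6 - θ^5 + θ^4 + θ^2 + θ.
Roots in Z/3Z: f(0) = 0 → root; f(1) = 0 → root; f(2) = 0 → root.
Linear factors from roots: (θ), (θ - 1), (θ + 1).
Complete factorization: f(θ) = (θ)·(θ + 1)·(θ - 1)·(θ^3 - θ^2 - θ - 1).
Factor degrees with multiplicity: 1 + 1 + 1 + 3 = 6.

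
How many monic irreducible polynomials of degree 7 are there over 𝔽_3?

x^(3^7) − x is the product of all monic irreducibles of degree dividing 7; Möbius inversion gives N = (1/7) Σ μ(7/d)·3^d.
Divisors of 7: 1, 7; μ(7/d) for each: -1, 1.
Σ = − 3^1 + 3^7 = 2184.
N = 2184/7 = 312.

312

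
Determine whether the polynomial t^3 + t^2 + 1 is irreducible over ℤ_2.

Yes

Write P(t) = t^3 + t^2 + 1.
Check for roots in ℤ_2: P(0) = 1; P(1) = 1.
No roots. A degree-3 polynomial over a field with no linear factor is irreducible.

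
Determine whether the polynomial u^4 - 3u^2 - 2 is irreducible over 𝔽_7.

Yes

Write f(u) = u^4 - 3u^2 - 2.
Check for roots in 𝔽_7: f(0) = 5; f(1) = 3; f(2) = 2; f(3) = 3; f(4) = 3; f(5) = 2; f(6) = 3.
No roots, so no linear factors.
Degree-2 irreducible divisors: test the 21 monic irreducibles of degree 2 over GF(7).
None of them divide f (all give nonzero remainder).
No irreducible factor of degree ≤ 2 exists, so f is irreducible over GF(7).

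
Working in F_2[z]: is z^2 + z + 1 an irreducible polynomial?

Write P(z) = z^2 + z + 1.
Check for roots in F_2: P(0) = 1; P(1) = 1.
No roots. A degree-2 polynomial over a field with no linear factor is irreducible.

Yes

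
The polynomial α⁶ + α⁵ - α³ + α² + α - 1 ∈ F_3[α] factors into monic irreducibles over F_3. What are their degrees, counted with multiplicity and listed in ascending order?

Write h(α) = α⁶ + α⁵ - α³ + α² + α - 1.
Roots in F_3: h(0) = 2; h(1) = 2; h(2) = 0 → root.
Linear factors from roots: (α + 1).
Complete factorization: h(α) = (α + 1)·(α² + 1)·(α³ - α - 1).
Factor degrees with multiplicity: 1 + 2 + 3 = 6.

1, 2, 3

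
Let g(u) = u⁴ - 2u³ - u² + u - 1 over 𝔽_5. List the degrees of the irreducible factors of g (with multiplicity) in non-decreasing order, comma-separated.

Roots in 𝔽_5: g(0) = 4; g(1) = 3; g(2) = 2; g(3) = 0 → root; g(4) = 0 → root.
Linear factors from roots: (u + 2), (u + 1).
Complete factorization: g(u) = (u + 1)·(u + 2)·(u² + 2).
Factor degrees with multiplicity: 1 + 1 + 2 = 4.

1, 1, 2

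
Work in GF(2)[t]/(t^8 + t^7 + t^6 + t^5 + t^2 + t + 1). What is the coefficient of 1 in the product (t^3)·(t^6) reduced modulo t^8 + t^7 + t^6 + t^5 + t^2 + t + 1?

Multiply in GF(2)[t]: (t^3)·(t^6) = t^9.
Reduce using t^8 ≡ t^7 + t^6 + t^5 + t^2 + t + 1 (mod t^8 + t^7 + t^6 + t^5 + t^2 + t + 1).
Reduced: t^5 + t^3 + 1.

1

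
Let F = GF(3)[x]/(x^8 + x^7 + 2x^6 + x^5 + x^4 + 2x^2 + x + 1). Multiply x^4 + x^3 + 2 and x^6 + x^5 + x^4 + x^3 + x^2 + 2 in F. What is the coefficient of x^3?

Multiply in GF(3)[x]: (x^4 + x^3 + 2)·(x^6 + x^5 + x^4 + x^3 + x^2 + 2) = x^10 + 2x^9 + 2x^8 + 2x^7 + x^6 + x^4 + x^3 + 2x^2 + 1.
Reduce using x^8 ≡ 2x^7 + x^6 + 2x^5 + 2x^4 + x^2 + 2x + 2 (mod x^8 + x^7 + 2x^6 + x^5 + x^4 + 2x^2 + x + 1).
Reduced: x^6 + x^3 + 2x^2 + 2.

1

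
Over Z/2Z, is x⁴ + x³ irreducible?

Write g(x) = x⁴ + x³.
Check for roots in Z/2Z: g(0) = 0 → root; g(1) = 0 → root.
g(0) = 0, so (x) divides g(x); g is reducible.

No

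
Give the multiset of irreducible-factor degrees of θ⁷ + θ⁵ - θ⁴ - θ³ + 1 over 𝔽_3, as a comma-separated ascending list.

Write h(θ) = θ⁷ + θ⁵ - θ⁴ - θ³ + 1.
Roots in 𝔽_3: h(0) = 1; h(1) = 1; h(2) = 2.
Complete factorization: h(θ) = (θ⁷ + θ⁵ - θ⁴ - θ³ + 1).
Factor degrees with multiplicity: 7 = 7.

7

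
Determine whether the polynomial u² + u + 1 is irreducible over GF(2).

Write P(u) = u² + u + 1.
Check for roots in GF(2): P(0) = 1; P(1) = 1.
No roots. A degree-2 polynomial over a field with no linear factor is irreducible.

Yes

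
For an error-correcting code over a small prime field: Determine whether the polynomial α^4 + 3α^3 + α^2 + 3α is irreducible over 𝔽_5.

No

Write h(α) = α^4 + 3α^3 + α^2 + 3α.
Check for roots in 𝔽_5: h(0) = 0 → root; h(1) = 3; h(2) = 0 → root; h(3) = 0 → root; h(4) = 1.
h(0) = 0, so (α) divides h(α); h is reducible.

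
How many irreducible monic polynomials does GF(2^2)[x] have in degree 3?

20

By the necklace-counting formula, N_4(3) = (1/3) Σ_{d|3} μ(3/d)·4^d.
Divisors of 3: 1, 3; μ(3/d) for each: -1, 1.
Σ = − 4^1 + 4^3 = 60.
N = 60/3 = 20.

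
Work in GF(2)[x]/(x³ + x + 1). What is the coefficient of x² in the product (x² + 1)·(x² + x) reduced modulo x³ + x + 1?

Multiply in GF(2)[x]: (x² + 1)·(x² + x) = x⁴ + x³ + x² + x.
Reduce using x³ ≡ x + 1 (mod x³ + x + 1).
Reduced: x + 1.

0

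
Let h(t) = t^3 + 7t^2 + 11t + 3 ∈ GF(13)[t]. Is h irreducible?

Check each element of GF(13) for a root: h(0)=3, h(1)=9, h(2)=9, h(3)=9, h(4)=2, h(5)=7, h(6)=4, h(7)=12, h(8)=11, h(9)=7, h(10)=6, h(11)=1, h(12)=11.
No roots. A degree-3 polynomial over a field with no linear factor is irreducible.

Yes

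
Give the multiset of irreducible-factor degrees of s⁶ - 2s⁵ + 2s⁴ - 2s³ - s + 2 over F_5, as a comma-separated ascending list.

Write f(s) = s⁶ - 2s⁵ + 2s⁴ - 2s³ - s + 2.
Roots in F_5: f(0) = 2; f(1) = 0 → root; f(2) = 1; f(3) = 0 → root; f(4) = 0 → root.
Linear factors from roots: (s - 1), (s + 2), (s + 1).
Complete factorization: f(s) = (s + 1)·(s + 2)·(s - 1)·(s³ + s² + s - 1).
Factor degrees with multiplicity: 1 + 1 + 1 + 3 = 6.

1, 1, 1, 3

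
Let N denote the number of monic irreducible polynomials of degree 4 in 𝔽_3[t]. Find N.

Gauss's count: N_{3}(4) = (1/4) Σ_{d|4} μ(4/d)·3^d.
Divisors of 4: 1, 2, 4; μ(4/d) for each: 0, -1, 1.
Σ = − 3^2 + 3^4 = 72.
N = 72/4 = 18.

18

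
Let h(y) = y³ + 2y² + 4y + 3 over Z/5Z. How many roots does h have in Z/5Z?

3

Evaluate at each of the 5 elements of Z/5Z:
h(0) = 3; h(1) = 0 → root; h(2) = 2; h(3) = 0 → root; h(4) = 0 → root.
Roots: {1, 3, 4}.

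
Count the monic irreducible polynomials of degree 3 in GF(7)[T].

112

x^(7^3) − x is the product of all monic irreducibles of degree dividing 3; Möbius inversion gives N = (1/3) Σ μ(3/d)·7^d.
Divisors of 3: 1, 3; μ(3/d) for each: -1, 1.
Σ = − 7^1 + 7^3 = 336.
N = 336/3 = 112.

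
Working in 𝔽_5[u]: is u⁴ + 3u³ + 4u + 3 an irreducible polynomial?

Write P(u) = u⁴ + 3u³ + 4u + 3.
Check for roots in 𝔽_5: P(0) = 3; P(1) = 1; P(2) = 1; P(3) = 2; P(4) = 2.
No roots, so no linear factors.
Degree-2 irreducible divisors: test the 10 monic irreducibles of degree 2 over GF(5).
None of them divide P (all give nonzero remainder).
No irreducible factor of degree ≤ 2 exists, so P is irreducible over GF(5).

Yes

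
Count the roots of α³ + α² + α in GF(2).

1

Write g(α) = α³ + α² + α.
Evaluate at each of the 2 elements of GF(2):
g(0) = 0 → root; g(1) = 1.
Roots: {0}.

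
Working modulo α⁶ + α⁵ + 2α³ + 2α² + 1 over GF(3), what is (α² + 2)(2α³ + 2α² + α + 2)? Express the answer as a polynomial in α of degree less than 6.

Multiply in GF(3)[α]: (α² + 2)·(2α³ + 2α² + α + 2) = 2α⁵ + 2α⁴ + 2α³ + 2α + 1.
Reduced: 2α⁵ + 2α⁴ + 2α³ + 2α + 1.

2α^5 + 2α^4 + 2α^3 + 2α + 1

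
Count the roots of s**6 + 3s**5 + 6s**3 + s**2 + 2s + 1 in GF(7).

2

Write h(s) = s**6 + 3s**5 + 6s**3 + s**2 + 2s + 1.
Evaluate at each of the 7 elements of GF(7):
h(0) = 1; h(1) = 0 → root; h(2) = 0 → root; h(3) = 5; h(4) = 3; h(5) = 5; h(6) = 6.
Roots: {1, 2}.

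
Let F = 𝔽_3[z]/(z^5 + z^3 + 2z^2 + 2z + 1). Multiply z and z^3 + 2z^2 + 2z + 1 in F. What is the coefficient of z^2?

Multiply in 𝔽_3[z]: (z)·(z^3 + 2z^2 + 2z + 1) = z^4 + 2z^3 + 2z^2 + z.
Reduced: z^4 + 2z^3 + 2z^2 + z.

2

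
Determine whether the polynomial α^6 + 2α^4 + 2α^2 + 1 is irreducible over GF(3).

No

Write f(α) = α^6 + 2α^4 + 2α^2 + 1.
Check for roots in GF(3): f(0) = 1; f(1) = 0 → root; f(2) = 0 → root.
f(1) = 0, so (α − 1) divides f(α); f is reducible.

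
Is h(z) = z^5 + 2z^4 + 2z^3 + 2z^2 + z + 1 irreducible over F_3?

No

Check for roots in F_3: h(0) = 1; h(1) = 0 → root; h(2) = 1.
h(1) = 0, so (z − 1) divides h(z); h is reducible.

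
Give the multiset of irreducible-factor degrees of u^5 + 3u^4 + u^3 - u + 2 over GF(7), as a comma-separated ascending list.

Write h(u) = u^5 + 3u^4 + u^3 - u + 2.
Complete factorization: h(u) = (u^5 + 3u^4 + u^3 - u + 2).
Factor degrees with multiplicity: 5 = 5.

5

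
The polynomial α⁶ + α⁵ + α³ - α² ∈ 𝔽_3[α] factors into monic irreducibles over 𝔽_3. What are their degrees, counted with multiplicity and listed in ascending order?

1, 1, 2, 2

Write f(α) = α⁶ + α⁵ + α³ - α².
Roots in 𝔽_3: f(0) = 0 → root; f(1) = 2; f(2) = 1.
Linear factors from roots: (α).
Complete factorization: f(α) = (α)^2·(α² + 1)·(α² + α - 1).
Factor degrees with multiplicity: 1 + 1 + 2 + 2 = 6.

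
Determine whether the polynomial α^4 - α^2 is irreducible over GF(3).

Write m(α) = α^4 - α^2.
Check for roots in GF(3): m(0) = 0 → root; m(1) = 0 → root; m(2) = 0 → root.
m(0) = 0, so (α) divides m(α); m is reducible.

No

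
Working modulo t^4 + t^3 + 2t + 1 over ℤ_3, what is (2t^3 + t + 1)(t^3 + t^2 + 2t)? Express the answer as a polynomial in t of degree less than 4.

2t^3 + t^2 + t + 1

Multiply in ℤ_3[t]: (2t^3 + t + 1)·(t^3 + t^2 + 2t) = 2t^6 + 2t^5 + 2t^4 + 2t^3 + 2t.
Reduce using t^4 ≡ 2t^3 + t + 2 (mod t^4 + t^3 + 2t + 1).
Reduced: 2t^3 + t^2 + t + 1.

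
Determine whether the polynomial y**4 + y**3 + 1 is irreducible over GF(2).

Write P(y) = y**4 + y**3 + 1.
Check for roots in GF(2): P(0) = 1; P(1) = 1.
No roots, so no linear factors.
Monic irreducibles of degree 2 over GF(2): y**2 + y + 1.
None of them divide P (all give nonzero remainder).
No irreducible factor of degree ≤ 2 exists, so P is irreducible over GF(2).

Yes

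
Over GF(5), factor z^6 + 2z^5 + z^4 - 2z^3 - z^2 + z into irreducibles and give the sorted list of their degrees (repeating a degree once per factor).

Write g(z) = z^6 + 2z^5 + z^4 - 2z^3 - z^2 + z.
Roots in GF(5): g(0) = 0 → root; g(1) = 2; g(2) = 1; g(3) = 1; g(4) = 0 → root.
Linear factors from roots: (z), (z + 1).
Complete factorization: g(z) = (z)·(z + 1)·(z^2 - 2)·(z^2 + z + 2).
Factor degrees with multiplicity: 1 + 1 + 2 + 2 = 6.

1, 1, 2, 2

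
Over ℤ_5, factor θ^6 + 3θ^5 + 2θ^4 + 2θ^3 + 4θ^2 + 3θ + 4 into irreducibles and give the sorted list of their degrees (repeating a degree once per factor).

Write f(θ) = θ^6 + 3θ^5 + 2θ^4 + 2θ^3 + 4θ^2 + 3θ + 4.
Roots in ℤ_5: f(0) = 4; f(1) = 4; f(2) = 4; f(3) = 3; f(4) = 3.
Complete factorization: f(θ) = (θ^6 + 3θ^5 + 2θ^4 + 2θ^3 + 4θ^2 + 3θ + 4).
Factor degrees with multiplicity: 6 = 6.

6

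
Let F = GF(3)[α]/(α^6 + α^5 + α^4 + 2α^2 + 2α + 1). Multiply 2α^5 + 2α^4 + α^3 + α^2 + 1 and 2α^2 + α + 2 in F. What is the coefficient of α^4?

Multiply in GF(3)[α]: (2α^5 + 2α^4 + α^3 + α^2 + 1)·(2α^2 + α + 2) = α^7 + 2α^5 + α^4 + α^2 + α + 2.
Reduce using α^6 ≡ 2α^5 + 2α^4 + α^2 + α + 2 (mod α^6 + α^5 + α^4 + 2α^2 + 2α + 1).
Reduced: 2α^5 + 2α^4 + α^3 + α^2 + 2α.

2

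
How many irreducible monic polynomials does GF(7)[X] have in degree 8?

720300

x^(7^8) − x is the product of all monic irreducibles of degree dividing 8; Möbius inversion gives N = (1/8) Σ μ(8/d)·7^d.
Divisors of 8: 1, 2, 4, 8; μ(8/d) for each: 0, 0, -1, 1.
Σ = − 7^4 + 7^8 = 5762400.
N = 5762400/8 = 720300.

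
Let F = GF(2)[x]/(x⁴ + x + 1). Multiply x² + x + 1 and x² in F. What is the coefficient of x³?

Multiply in GF(2)[x]: (x² + x + 1)·(x²) = x⁴ + x³ + x².
Reduce using x⁴ ≡ x + 1 (mod x⁴ + x + 1).
Reduced: x³ + x² + x + 1.

1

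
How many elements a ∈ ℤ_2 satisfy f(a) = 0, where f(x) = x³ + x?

2

Evaluate at each of the 2 elements of ℤ_2:
f(0) = 0 → root; f(1) = 0 → root.
Roots: {0, 1}.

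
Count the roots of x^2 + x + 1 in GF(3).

Write g(x) = x^2 + x + 1.
Evaluate at each of the 3 elements of GF(3):
g(0) = 1; g(1) = 0 → root; g(2) = 1.
Roots: {1}.

1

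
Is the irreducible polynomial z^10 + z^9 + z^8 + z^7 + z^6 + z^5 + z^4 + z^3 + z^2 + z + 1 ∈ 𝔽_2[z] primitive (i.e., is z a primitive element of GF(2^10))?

Write f(z) = z^10 + z^9 + z^8 + z^7 + z^6 + z^5 + z^4 + z^3 + z^2 + z + 1.
|GF(2^10)^×| = 2^10 − 1 = 1023. Prime factorization: 1023 = 3·11·31.
f is primitive ⇔ z has order 1023 in GF(2)[z]/(f), i.e. z^(1023/q) ≠ 1 for each prime q | 1023.
z^(341) mod f = 1
z^(93) mod f = z^5.
z^(33) mod f = 1
Since z^(341) = 1, the order of z divides 341 < 1023; not primitive.

No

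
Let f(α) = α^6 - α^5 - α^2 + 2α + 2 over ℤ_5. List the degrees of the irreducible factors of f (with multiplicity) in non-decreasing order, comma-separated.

1, 2, 3

Roots in ℤ_5: f(0) = 2; f(1) = 3; f(2) = 4; f(3) = 0 → root; f(4) = 1.
Linear factors from roots: (α + 2).
Complete factorization: f(α) = (α + 2)·(α^2 + 2α - 2)·(α^3 - 2α + 2).
Factor degrees with multiplicity: 1 + 2 + 3 = 6.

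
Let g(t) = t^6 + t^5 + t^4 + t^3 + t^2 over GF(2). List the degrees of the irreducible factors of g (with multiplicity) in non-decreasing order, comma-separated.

1, 1, 4

Roots in GF(2): g(0) = 0 → root; g(1) = 1.
Linear factors from roots: (t).
Complete factorization: g(t) = (t)^2·(t^4 + t^3 + t^2 + t + 1).
Factor degrees with multiplicity: 1 + 1 + 4 = 6.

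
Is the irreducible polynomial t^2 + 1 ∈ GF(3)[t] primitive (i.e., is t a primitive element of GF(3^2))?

No

Write f(t) = t^2 + 1.
|GF(3^2)^×| = 3^2 − 1 = 8. Prime factorization: 8 = 2^3.
f is primitive ⇔ t has order 8 in GF(3)[t]/(f), i.e. t^(8/q) ≠ 1 for each prime q | 8.
t^(4) mod f = 1
Since t^(4) = 1, the order of t divides 4 < 8; not primitive.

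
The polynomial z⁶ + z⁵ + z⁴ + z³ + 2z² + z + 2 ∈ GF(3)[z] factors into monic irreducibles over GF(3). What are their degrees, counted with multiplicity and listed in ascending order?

Write f(z) = z⁶ + z⁵ + z⁴ + z³ + 2z² + z + 2.
Roots in GF(3): f(0) = 2; f(1) = 0 → root; f(2) = 0 → root.
Linear factors from roots: (z + 2), (z + 1).
Complete factorization: f(z) = (z + 1)·(z + 2)·(z² + 2z + 2)^2.
Factor degrees with multiplicity: 1 + 1 + 2 + 2 = 6.

1, 1, 2, 2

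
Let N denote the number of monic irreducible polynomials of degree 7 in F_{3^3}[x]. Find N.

The number of monic irreducibles of degree 7 over GF(27) is (1/7)·Σ_{d∣7} μ(7/d) 27^d.
Divisors of 7: 1, 7; μ(7/d) for each: -1, 1.
Σ = − 27^1 + 27^7 = 10460353176.
N = 10460353176/7 = 1494336168.

1494336168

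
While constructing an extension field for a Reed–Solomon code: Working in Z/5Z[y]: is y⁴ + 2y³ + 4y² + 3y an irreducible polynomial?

Write h(y) = y⁴ + 2y³ + 4y² + 3y.
Check for roots in Z/5Z: h(0) = 0 → root; h(1) = 0 → root; h(2) = 4; h(3) = 0 → root; h(4) = 0 → root.
h(0) = 0, so (y) divides h(y); h is reducible.

No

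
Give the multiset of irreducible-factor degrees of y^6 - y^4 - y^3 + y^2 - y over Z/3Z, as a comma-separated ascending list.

1, 1, 2, 2

Write g(y) = y^6 - y^4 - y^3 + y^2 - y.
Roots in Z/3Z: g(0) = 0 → root; g(1) = 2; g(2) = 0 → root.
Linear factors from roots: (y), (y + 1).
Complete factorization: g(y) = (y)·(y + 1)·(y^2 + 1)·(y^2 - y - 1).
Factor degrees with multiplicity: 1 + 1 + 2 + 2 = 6.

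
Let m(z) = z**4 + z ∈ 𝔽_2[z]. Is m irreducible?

No

Check for roots in 𝔽_2: m(0) = 0 → root; m(1) = 0 → root.
m(0) = 0, so (z) divides m(z); m is reducible.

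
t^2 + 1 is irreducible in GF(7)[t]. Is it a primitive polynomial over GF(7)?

No

Write f(t) = t^2 + 1.
|GF(7^2)^×| = 7^2 − 1 = 48. Prime factorization: 48 = 2^4·3.
f is primitive ⇔ t has order 48 in GF(7)[t]/(f), i.e. t^(48/q) ≠ 1 for each prime q | 48.
t^(24) mod f = 1
t^(16) mod f = 1
Since t^(24) = 1, the order of t divides 24 < 48; not primitive.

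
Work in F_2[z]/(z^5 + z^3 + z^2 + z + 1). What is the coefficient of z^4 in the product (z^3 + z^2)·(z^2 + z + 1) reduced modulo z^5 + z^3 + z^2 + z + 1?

Multiply in F_2[z]: (z^3 + z^2)·(z^2 + z + 1) = z^5 + z^2.
Reduce using z^5 ≡ z^3 + z^2 + z + 1 (mod z^5 + z^3 + z^2 + z + 1).
Reduced: z^3 + z + 1.

0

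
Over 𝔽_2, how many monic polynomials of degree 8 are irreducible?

The number of monic irreducibles of degree 8 over GF(2) is (1/8)·Σ_{d∣8} μ(8/d) 2^d.
Divisors of 8: 1, 2, 4, 8; μ(8/d) for each: 0, 0, -1, 1.
Σ = − 2^4 + 2^8 = 240.
N = 240/8 = 30.

30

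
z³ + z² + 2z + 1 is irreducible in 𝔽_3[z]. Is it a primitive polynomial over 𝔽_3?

Write f(z) = z³ + z² + 2z + 1.
|GF(3^3)^×| = 3^3 − 1 = 26. Prime factorization: 26 = 2·13.
f is primitive ⇔ z has order 26 in GF(3)[z]/(f), i.e. z^(26/q) ≠ 1 for each prime q | 26.
z^(13) mod f = 2.
z^(2) mod f = z².
None equal 1, so z has full order 26; f is primitive.

Yes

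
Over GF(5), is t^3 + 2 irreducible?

No

Write f(t) = t^3 + 2.
Check for roots in GF(5): f(0) = 2; f(1) = 3; f(2) = 0 → root; f(3) = 4; f(4) = 1.
f(2) = 0, so (t − 2) divides f(t); f is reducible.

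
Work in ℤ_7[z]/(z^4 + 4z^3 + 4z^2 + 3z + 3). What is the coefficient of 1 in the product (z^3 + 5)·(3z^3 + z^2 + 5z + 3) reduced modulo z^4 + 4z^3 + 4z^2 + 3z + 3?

2

Multiply in ℤ_7[z]: (z^3 + 5)·(3z^3 + z^2 + 5z + 3) = 3z^6 + z^5 + 5z^4 + 4z^3 + 5z^2 + 4z + 1.
Reduce using z^4 ≡ 3z^3 + 3z^2 + 4z + 4 (mod z^4 + 4z^3 + 4z^2 + 3z + 3).
Reduced: 3z^3 + 3z + 2.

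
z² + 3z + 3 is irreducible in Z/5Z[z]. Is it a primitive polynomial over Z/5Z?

Write f(z) = z² + 3z + 3.
|GF(5^2)^×| = 5^2 − 1 = 24. Prime factorization: 24 = 2^3·3.
f is primitive ⇔ z has order 24 in GF(5)[z]/(f), i.e. z^(24/q) ≠ 1 for each prime q | 24.
z^(12) mod f = 4.
z^(8) mod f = z + 1.
None equal 1, so z has full order 24; f is primitive.

Yes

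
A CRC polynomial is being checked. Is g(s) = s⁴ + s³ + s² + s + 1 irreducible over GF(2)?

Yes

Check for roots in GF(2): g(0) = 1; g(1) = 1.
No roots, so no linear factors.
Monic irreducibles of degree 2 over GF(2): s² + s + 1.
None of them divide g (all give nonzero remainder).
No irreducible factor of degree ≤ 2 exists, so g is irreducible over GF(2).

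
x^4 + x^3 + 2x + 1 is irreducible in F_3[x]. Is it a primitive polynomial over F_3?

No

Write f(x) = x^4 + x^3 + 2x + 1.
|GF(3^4)^×| = 3^4 − 1 = 80. Prime factorization: 80 = 2^4·5.
f is primitive ⇔ x has order 80 in GF(3)[x]/(f), i.e. x^(80/q) ≠ 1 for each prime q | 80.
x^(40) mod f = 1
x^(16) mod f = 2x^2 + x + 1.
Since x^(40) = 1, the order of x divides 40 < 80; not primitive.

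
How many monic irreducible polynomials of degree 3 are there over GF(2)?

2

By the necklace-counting formula, N_2(3) = (1/3) Σ_{d|3} μ(3/d)·2^d.
Divisors of 3: 1, 3; μ(3/d) for each: -1, 1.
Σ = − 2^1 + 2^3 = 6.
N = 6/3 = 2.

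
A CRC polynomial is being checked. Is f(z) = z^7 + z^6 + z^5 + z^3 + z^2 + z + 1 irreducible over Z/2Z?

Check for roots in Z/2Z: f(0) = 1; f(1) = 1.
No roots, so no linear factors.
Monic irreducibles of degree 2 over GF(2): z^2 + z + 1.
None of them divide f (all give nonzero remainder).
Monic irreducibles of degree 3 over GF(2): z^3 + z + 1, z^3 + z^2 + 1.
None of them divide f (all give nonzero remainder).
No irreducible factor of degree ≤ 3 exists, so f is irreducible over GF(2).

Yes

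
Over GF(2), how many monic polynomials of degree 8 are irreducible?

30

By the necklace-counting formula, N_2(8) = (1/8) Σ_{d|8} μ(8/d)·2^d.
Divisors of 8: 1, 2, 4, 8; μ(8/d) for each: 0, 0, -1, 1.
Σ = − 2^4 + 2^8 = 240.
N = 240/8 = 30.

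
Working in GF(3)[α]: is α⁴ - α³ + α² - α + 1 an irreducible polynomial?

Write g(α) = α⁴ - α³ + α² - α + 1.
Check for roots in GF(3): g(0) = 1; g(1) = 1; g(2) = 2.
No roots, so no linear factors.
Monic irreducibles of degree 2 over GF(3): α² + 1, α² + α - 1, α² - α - 1.
None of them divide g (all give nonzero remainder).
No irreducible factor of degree ≤ 2 exists, so g is irreducible over GF(3).

Yes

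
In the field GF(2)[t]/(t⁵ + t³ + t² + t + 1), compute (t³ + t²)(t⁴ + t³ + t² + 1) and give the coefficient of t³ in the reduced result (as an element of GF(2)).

1

Multiply in GF(2)[t]: (t³ + t²)·(t⁴ + t³ + t² + 1) = t⁷ + t⁴ + t³ + t².
Reduce using t⁵ ≡ t³ + t² + t + 1 (mod t⁵ + t³ + t² + t + 1).
Reduced: t³ + t² + t + 1.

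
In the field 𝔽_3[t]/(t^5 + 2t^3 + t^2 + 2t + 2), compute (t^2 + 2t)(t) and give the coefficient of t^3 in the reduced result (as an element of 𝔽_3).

Multiply in 𝔽_3[t]: (t^2 + 2t)·(t) = t^3 + 2t^2.
Reduced: t^3 + 2t^2.

1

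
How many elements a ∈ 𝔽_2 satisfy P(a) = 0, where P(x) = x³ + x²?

Evaluate at each of the 2 elements of 𝔽_2:
P(0) = 0 → root; P(1) = 0 → root.
Roots: {0, 1}.

2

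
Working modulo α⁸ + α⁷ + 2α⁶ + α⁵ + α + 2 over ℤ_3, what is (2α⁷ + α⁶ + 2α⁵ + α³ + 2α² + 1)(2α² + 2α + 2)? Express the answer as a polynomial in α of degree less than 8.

α^6 + α^5 + 2α^2 + α + 1

Multiply in ℤ_3[α]: (2α⁷ + α⁶ + 2α⁵ + α³ + 2α² + 1)·(2α² + 2α + 2) = α⁹ + α⁷ + 2α + 2.
Reduce using α⁸ ≡ 2α⁷ + α⁶ + 2α⁵ + 2α + 1 (mod α⁸ + α⁷ + 2α⁶ + α⁵ + α + 2).
Reduced: α⁶ + α⁵ + 2α² + α + 1.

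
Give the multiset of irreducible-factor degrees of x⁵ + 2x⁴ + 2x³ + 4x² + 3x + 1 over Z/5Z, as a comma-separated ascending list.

1, 4

Write f(x) = x⁵ + 2x⁴ + 2x³ + 4x² + 3x + 1.
Roots in Z/5Z: f(0) = 1; f(1) = 3; f(2) = 3; f(3) = 0 → root; f(4) = 1.
Linear factors from roots: (x + 2).
Complete factorization: f(x) = (x + 2)·(x⁴ + 2x² + 3).
Factor degrees with multiplicity: 1 + 4 = 5.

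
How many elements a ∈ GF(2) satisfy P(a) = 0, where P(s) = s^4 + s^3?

2

Evaluate at each of the 2 elements of GF(2):
P(0) = 0 → root; P(1) = 0 → root.
Roots: {0, 1}.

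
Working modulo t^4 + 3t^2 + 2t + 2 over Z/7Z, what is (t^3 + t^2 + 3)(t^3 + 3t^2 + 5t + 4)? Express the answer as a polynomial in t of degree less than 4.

5t^3 + 2t^2 + 4t + 2

Multiply in Z/7Z[t]: (t^3 + t^2 + 3)·(t^3 + 3t^2 + 5t + 4) = t^6 + 4t^5 + t^4 + 5t^3 + 6t^2 + t + 5.
Reduce using t^4 ≡ 4t^2 + 5t + 5 (mod t^4 + 3t^2 + 2t + 2).
Reduced: 5t^3 + 2t^2 + 4t + 2.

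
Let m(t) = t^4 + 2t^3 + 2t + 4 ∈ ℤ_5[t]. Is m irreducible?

Check for roots in ℤ_5: m(0) = 4; m(1) = 4; m(2) = 0 → root; m(3) = 0 → root; m(4) = 1.
m(2) = 0, so (t − 2) divides m(t); m is reducible.

No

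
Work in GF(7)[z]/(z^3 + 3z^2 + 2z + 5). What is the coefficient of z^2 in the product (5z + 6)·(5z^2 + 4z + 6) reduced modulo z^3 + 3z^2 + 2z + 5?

3

Multiply in GF(7)[z]: (5z + 6)·(5z^2 + 4z + 6) = 4z^3 + z^2 + 5z + 1.
Reduce using z^3 ≡ 4z^2 + 5z + 2 (mod z^3 + 3z^2 + 2z + 5).
Reduced: 3z^2 + 4z + 2.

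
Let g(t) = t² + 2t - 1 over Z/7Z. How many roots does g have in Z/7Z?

Evaluate at each of the 7 elements of Z/7Z:
g(0) = 6; g(1) = 2; g(2) = 0 → root; g(3) = 0 → root; g(4) = 2; g(5) = 6; g(6) = 5.
Roots: {2, 3}.

2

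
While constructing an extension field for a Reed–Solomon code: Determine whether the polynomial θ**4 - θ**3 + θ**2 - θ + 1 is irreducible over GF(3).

Yes

Write P(θ) = θ**4 - θ**3 + θ**2 - θ + 1.
Check for roots in GF(3): P(0) = 1; P(1) = 1; P(2) = 2.
No roots, so no linear factors.
Monic irreducibles of degree 2 over GF(3): θ**2 + 1, θ**2 + θ - 1, θ**2 - θ - 1.
None of them divide P (all give nonzero remainder).
No irreducible factor of degree ≤ 2 exists, so P is irreducible over GF(3).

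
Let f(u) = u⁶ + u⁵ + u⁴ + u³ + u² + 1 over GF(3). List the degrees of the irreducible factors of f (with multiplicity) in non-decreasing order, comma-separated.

1, 2, 3

Roots in GF(3): f(0) = 1; f(1) = 0 → root; f(2) = 2.
Linear factors from roots: (u - 1).
Complete factorization: f(u) = (u - 1)·(u² + 1)·(u³ - u² - u - 1).
Factor degrees with multiplicity: 1 + 2 + 3 = 6.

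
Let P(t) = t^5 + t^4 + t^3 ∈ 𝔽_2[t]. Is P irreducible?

Check for roots in 𝔽_2: P(0) = 0 → root; P(1) = 1.
P(0) = 0, so (t) divides P(t); P is reducible.

No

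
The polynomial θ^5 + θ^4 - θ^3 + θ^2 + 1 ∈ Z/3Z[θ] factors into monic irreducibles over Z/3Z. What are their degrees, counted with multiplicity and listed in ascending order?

Write h(θ) = θ^5 + θ^4 - θ^3 + θ^2 + 1.
Roots in Z/3Z: h(0) = 1; h(1) = 0 → root; h(2) = 0 → root.
Linear factors from roots: (θ - 1), (θ + 1).
Complete factorization: h(θ) = (θ + 1)·(θ - 1)·(θ^3 + θ^2 - 1).
Factor degrees with multiplicity: 1 + 1 + 3 = 5.

1, 1, 3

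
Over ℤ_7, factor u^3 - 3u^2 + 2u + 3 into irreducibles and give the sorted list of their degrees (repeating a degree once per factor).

1, 2

Write f(u) = u^3 - 3u^2 + 2u + 3.
Linear factors from roots: (u + 2).
Complete factorization: f(u) = (u + 2)·(u^2 + 2u - 2).
Factor degrees with multiplicity: 1 + 2 = 3.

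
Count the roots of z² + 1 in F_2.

Write P(z) = z² + 1.
Evaluate at each of the 2 elements of F_2:
P(0) = 1; P(1) = 0 → root.
Roots: {1}.

1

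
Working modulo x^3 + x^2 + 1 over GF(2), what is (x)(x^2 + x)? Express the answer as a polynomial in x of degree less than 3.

Multiply in GF(2)[x]: (x)·(x^2 + x) = x^3 + x^2.
Reduce using x^3 ≡ x^2 + 1 (mod x^3 + x^2 + 1).
Reduced: 1.

1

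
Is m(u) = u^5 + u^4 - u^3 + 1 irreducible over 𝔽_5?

Check for roots in 𝔽_5: m(0) = 1; m(1) = 2; m(2) = 1; m(3) = 3; m(4) = 2.
No roots, so no linear factors.
Degree-2 irreducible divisors: test the 10 monic irreducibles of degree 2 over GF(5).
None of them divide m (all give nonzero remainder).
No irreducible factor of degree ≤ 2 exists, so m is irreducible over GF(5).

Yes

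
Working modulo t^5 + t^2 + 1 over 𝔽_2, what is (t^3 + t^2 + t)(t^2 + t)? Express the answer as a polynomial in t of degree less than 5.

1

Multiply in 𝔽_2[t]: (t^3 + t^2 + t)·(t^2 + t) = t^5 + t^2.
Reduce using t^5 ≡ t^2 + 1 (mod t^5 + t^2 + 1).
Reduced: 1.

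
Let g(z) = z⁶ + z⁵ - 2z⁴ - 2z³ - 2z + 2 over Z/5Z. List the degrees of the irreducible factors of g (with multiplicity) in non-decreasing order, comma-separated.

2, 2, 2

Roots in Z/5Z: g(0) = 2; g(1) = 3; g(2) = 1; g(3) = 2; g(4) = 4.
Complete factorization: g(z) = (z² - z + 2)·(z² + z + 1)^2.
Factor degrees with multiplicity: 2 + 2 + 2 = 6.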